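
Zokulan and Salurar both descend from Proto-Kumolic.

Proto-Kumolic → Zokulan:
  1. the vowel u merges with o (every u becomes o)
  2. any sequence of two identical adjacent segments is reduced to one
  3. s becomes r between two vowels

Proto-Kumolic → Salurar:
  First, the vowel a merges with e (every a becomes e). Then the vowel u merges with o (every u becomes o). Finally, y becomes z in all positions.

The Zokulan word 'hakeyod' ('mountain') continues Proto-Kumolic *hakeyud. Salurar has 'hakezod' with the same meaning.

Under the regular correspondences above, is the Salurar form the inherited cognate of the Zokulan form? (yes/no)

no

Derive the expected Salurar reflex of *hakeyud:
Salurar: *hakeyud > hekeyud > hekeyod > hekezod  (by vowel merger, vowel merger, unconditioned shift)
The regular Salurar reflex would be 'hekezod', but the attested form is 'hakezod'. The correspondence is irregular, so they are not cognates (the Salurar form has a different source).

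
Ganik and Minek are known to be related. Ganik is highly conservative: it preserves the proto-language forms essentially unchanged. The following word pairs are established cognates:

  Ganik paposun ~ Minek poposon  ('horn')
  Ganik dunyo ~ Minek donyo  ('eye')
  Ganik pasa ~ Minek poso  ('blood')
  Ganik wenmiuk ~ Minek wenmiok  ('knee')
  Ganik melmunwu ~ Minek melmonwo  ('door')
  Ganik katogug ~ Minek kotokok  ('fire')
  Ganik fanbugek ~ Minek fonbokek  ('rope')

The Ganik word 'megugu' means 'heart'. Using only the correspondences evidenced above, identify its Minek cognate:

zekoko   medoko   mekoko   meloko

katogug ~ kotokok — Ganik g corresponds to Minek k between vowels (before a back vowel).
katogug ~ kotokok, fanbugek ~ fonbokek — Ganik u corresponds to Minek o after a consonant, before a consonant other than r, m, n, p, b, f, v.
melmunwu ~ melmonwo — Ganik u corresponds to Minek o word-finally.
Applying these to Ganik 'megugu':
  megugu → mekugu   (g→k between vowels (before a back vowel))
  mekugu → mekogu   (u→o after a consonant, before a consonant other than r, m, n, p, b, f, v)
  mekogu → mekoku   (g→k between vowels (before a back vowel))
  mekoku → mekoko   (u→o word-finally)
So the Minek cognate is 'mekoko'.

mekoko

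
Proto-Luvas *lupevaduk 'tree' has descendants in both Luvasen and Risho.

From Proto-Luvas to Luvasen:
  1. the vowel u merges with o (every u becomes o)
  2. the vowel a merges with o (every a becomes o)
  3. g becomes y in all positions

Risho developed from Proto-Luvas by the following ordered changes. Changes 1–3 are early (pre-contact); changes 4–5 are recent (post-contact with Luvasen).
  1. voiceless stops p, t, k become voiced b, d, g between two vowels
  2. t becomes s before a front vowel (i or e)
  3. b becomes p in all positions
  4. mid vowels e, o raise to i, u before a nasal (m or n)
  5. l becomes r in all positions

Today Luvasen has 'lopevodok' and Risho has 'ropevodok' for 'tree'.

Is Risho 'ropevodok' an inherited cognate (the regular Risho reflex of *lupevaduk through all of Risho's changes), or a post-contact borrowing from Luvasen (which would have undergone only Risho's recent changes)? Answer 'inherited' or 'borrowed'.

borrowed

If inherited, *lupevaduk would pass through all of Risho's changes:
Risho: *lupevaduk > lubevaduk > lupevaduk > rupevaduk  (by intervocalic voicing, unconditioned shift, unconditioned shift)
If borrowed from Luvasen 'lopevodok' after the early changes, it would undergo only the recent ones:
  rule 4 (pre-nasal raising): no change (lopevodok)
  rule 5 (unconditioned shift): lopevodok → ropevodok
  ⇒ as a loan: ropevodok
Risho 'ropevodok' matches the loan outcome 'ropevodok', not the inherited 'rupevaduk' — it skipped the early Risho changes, so it was borrowed from Luvasen.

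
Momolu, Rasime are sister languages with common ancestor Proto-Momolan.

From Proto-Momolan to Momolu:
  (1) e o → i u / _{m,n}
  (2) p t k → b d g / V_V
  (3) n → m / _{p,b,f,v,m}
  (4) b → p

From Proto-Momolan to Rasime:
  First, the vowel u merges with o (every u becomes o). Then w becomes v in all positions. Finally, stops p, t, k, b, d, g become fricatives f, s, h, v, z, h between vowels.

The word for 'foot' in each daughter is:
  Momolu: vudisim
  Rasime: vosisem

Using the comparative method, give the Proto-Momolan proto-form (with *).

*vutisem

Position 3: Momolu has d, Rasime has s. Taking the neighbouring segments as reconstructed: Momolu d could go back to *t or *d; Rasime s could go back to *t or *s — the one source consistent with every daughter is *t.
Position 6: Momolu has i, Rasime has e. Rasime preserves e here (none of its changes turn any other segment into e), so the proto-segment is *e.
This points to *vutisem. Verify forward in each daughter:
Momolu: *vutisem > vutisim > vudisim  (by pre-nasal raising, intervocalic voicing)
Rasime: start from *vutisem.
  rule 1 (vowel merger): vutisem → votisem
  rule 2: no change — votisem
  rule 3 (intervocalic lenition): votisem → vosisem
  ⇒ Rasime vosisem
Only *vutisem yields all of Momolu vudisim, Rasime vosisem.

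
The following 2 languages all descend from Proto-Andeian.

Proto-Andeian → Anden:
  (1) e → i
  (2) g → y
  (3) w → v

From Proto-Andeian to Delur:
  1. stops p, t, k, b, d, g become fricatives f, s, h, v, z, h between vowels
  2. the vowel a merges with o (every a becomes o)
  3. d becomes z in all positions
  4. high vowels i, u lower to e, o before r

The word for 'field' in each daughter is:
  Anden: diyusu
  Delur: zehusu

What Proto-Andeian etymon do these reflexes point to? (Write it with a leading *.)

Position 2: Anden has i, Delur has e. Taking the neighbouring segments as reconstructed: Anden i could go back to *e or *i; Delur e can only go back to *e — the one source consistent with every daughter is *e.
Position 3: Anden has y, Delur has h. Taking the neighbouring segments as reconstructed: Anden y could go back to *g or *y; Delur h could go back to *k or *g or *h — the one source consistent with every daughter is *g.
Position 1: Anden has d, Delur has z. Anden preserves d here (none of its changes turn any other segment into d), so the proto-segment is *d.
This points to *degusu. Verify forward in each daughter:
Anden: *degusu > digusu > diyusu  (by vowel merger, unconditioned shift)
Delur: start from *degusu.
  rule 1 (intervocalic lenition): degusu → dehusu
  rule 2: no change — dehusu
  rule 3 (unconditioned shift): dehusu → zehusu
  rule 4: no change — zehusu
  ⇒ Delur zehusu
*degusu is the unique common source.

*degusu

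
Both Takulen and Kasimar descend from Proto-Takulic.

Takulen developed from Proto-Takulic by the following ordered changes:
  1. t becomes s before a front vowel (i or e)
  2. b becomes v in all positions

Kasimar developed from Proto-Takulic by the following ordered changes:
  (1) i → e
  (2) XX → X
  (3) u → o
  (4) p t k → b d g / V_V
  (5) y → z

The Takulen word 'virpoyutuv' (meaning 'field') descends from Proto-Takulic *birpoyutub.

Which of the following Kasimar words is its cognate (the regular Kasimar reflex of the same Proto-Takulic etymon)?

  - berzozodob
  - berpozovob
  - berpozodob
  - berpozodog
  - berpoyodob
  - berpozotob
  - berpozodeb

berpozodob

Kasimar: *birpoyutub > berpoyutub > berpoyotob > berpoyodob > berpozodob  (by vowel merger, vowel merger, intervocalic voicing, unconditioned shift)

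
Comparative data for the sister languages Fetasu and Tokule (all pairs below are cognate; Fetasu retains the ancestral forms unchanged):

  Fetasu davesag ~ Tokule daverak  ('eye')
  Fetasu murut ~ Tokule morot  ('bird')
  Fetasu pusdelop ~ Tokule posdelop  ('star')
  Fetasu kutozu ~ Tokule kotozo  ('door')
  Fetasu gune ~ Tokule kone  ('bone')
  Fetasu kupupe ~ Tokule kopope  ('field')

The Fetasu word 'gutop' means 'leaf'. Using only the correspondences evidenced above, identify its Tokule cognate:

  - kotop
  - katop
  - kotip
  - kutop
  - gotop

kotop

gune ~ kone — Fetasu g corresponds to Tokule k word-initially before a back vowel.
murut ~ morot, pusdelop ~ posdelop — Fetasu u corresponds to Tokule o after a consonant, before a consonant other than r, m, n, p, b, f, v.
Applying these to Fetasu 'gutop':
  gutop → kutop   (g→k word-initially before a back vowel)
  kutop → kotop   (u→o after a consonant, before a consonant other than r, m, n, p, b, f, v)
So the Tokule cognate is 'kotop'.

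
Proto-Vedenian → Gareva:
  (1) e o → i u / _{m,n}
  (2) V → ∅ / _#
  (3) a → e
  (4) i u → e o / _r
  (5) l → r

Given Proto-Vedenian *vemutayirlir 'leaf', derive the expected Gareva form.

Gareva: *vemutayirlir > vimutayirlir > vimuteyirlir > vimuteyerler > vimuteyerrer  (by pre-nasal raising, vowel merger, pre-rhotic lowering, unconditioned shift)

vimuteyerrer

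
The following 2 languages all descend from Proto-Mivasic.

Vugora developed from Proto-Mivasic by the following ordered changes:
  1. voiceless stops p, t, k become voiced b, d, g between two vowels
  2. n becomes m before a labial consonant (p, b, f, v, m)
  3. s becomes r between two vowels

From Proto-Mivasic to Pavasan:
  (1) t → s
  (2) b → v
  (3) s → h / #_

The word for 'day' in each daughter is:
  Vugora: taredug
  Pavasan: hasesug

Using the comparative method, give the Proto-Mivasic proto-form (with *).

Position 1: Vugora has t, Pavasan has h. Vugora preserves t here (none of its changes turn any other segment into t), so the proto-segment is *t.
Position 5: Vugora has d, Pavasan has s. Taking the neighbouring segments as reconstructed: Vugora d could go back to *t or *d; Pavasan s could go back to *t or *s — the one source consistent with every daughter is *t.
Verify the candidate proto-form against each daughter:
Vugora: *tasetug > tasedug > taredug  (by intervocalic voicing, rhotacism)
Pavasan: *tasetug
  tasetug → sasesug   [unconditioned shift]
  sasesug (rule 2 does not apply)
  sasesug → hasesug   [debuccalisation]
  giving Pavasan hasesug.
No other proto-form is consistent with every reflex, so the reconstruction is *tasetug.

*tasetug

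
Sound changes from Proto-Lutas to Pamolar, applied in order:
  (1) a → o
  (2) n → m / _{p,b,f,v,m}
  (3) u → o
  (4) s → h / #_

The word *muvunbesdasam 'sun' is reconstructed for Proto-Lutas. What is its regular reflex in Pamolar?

movombesdosom

Pamolar: *muvunbesdasam
  muvunbesdasam → muvunbesdosom   [vowel merger]
  muvunbesdosom → muvumbesdosom   [nasal place assimilation]
  muvumbesdosom → movombesdosom   [vowel merger]
  movombesdosom (rule 4 does not apply)
  giving Pamolar movombesdosom.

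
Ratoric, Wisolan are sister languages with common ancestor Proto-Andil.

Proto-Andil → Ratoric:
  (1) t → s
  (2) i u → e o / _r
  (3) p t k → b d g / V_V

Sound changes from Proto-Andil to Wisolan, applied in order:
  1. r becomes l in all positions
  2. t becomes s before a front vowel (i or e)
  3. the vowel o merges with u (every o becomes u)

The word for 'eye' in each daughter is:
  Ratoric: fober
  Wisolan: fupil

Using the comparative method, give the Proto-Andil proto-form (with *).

*fopir

Position 4: Ratoric has e, Wisolan has i. Wisolan preserves i here (none of its changes turn any other segment into i), so the proto-segment is *i.
Position 5: Ratoric has r, Wisolan has l. Ratoric preserves r here (none of its changes turn any other segment into r), so the proto-segment is *r.
This points to *fopir. Verify forward in each daughter:
Ratoric: start from *fopir.
  rule 1: no change — fopir
  rule 2 (pre-rhotic lowering): fopir → foper
  rule 3 (intervocalic voicing): foper → fober
  ⇒ Ratoric fober
Wisolan: *fopir
  fopir → fopil   [unconditioned shift]
  fopil (rule 2 does not apply)
  fopil → fupil   [vowel merger]
  giving Wisolan fupil.
No other proto-form is consistent with every reflex, so the reconstruction is *fopir.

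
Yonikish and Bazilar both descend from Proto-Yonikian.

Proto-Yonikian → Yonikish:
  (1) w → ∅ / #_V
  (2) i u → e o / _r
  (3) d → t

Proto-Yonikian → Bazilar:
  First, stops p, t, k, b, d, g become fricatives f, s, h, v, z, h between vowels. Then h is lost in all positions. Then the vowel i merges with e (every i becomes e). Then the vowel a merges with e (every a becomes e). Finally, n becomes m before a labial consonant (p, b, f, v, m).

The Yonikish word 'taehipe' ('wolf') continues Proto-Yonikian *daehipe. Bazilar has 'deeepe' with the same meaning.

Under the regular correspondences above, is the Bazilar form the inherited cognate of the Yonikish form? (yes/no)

no

Derive the expected Bazilar reflex of *daehipe:
Bazilar: start from *daehipe.
  rule 1 (intervocalic lenition): daehipe → daehife
  rule 2 (h-loss): daehife → daeife
  rule 3 (vowel merger): daeife → daeefe
  rule 4 (vowel merger): daeefe → deeefe
  rule 5: no change — deeefe
  ⇒ Bazilar deeefe
The regular Bazilar reflex would be 'deeefe', but the attested form is 'deeepe'. The correspondence is irregular, so they are not cognates (the Bazilar form has a different source).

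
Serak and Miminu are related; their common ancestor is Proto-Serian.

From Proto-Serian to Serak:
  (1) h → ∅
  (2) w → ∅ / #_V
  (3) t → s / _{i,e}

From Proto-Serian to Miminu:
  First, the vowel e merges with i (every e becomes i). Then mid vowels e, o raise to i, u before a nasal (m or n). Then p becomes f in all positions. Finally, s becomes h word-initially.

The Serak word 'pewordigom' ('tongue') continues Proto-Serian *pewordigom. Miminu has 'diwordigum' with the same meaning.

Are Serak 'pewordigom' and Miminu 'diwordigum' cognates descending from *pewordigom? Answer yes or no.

no

Derive the expected Miminu reflex of *pewordigom:
Miminu: *pewordigom
  pewordigom → piwordigom   [vowel merger]
  piwordigom → piwordigum   [pre-nasal raising]
  piwordigum → fiwordigum   [unconditioned shift]
  fiwordigum (rule 4 does not apply)
  giving Miminu fiwordigum.
The regular Miminu reflex would be 'fiwordigum', but the attested form is 'diwordigum'. The correspondence is irregular, so they are not cognates (the Miminu form has a different source).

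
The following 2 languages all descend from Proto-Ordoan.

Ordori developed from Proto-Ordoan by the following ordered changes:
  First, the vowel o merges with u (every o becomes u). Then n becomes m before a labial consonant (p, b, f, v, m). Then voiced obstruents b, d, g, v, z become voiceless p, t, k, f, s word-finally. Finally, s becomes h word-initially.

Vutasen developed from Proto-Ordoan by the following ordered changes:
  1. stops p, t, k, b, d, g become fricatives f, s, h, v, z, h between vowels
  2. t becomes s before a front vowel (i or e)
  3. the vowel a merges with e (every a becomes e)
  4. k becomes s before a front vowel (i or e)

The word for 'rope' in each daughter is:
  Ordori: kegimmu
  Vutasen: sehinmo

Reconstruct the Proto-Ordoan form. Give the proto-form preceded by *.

Position 1: Ordori has k, Vutasen has s. Taking the neighbouring segments as reconstructed: Ordori k can only go back to *k; Vutasen s could go back to *t or *k or *s — the one source consistent with every daughter is *k.
Position 3: Ordori has g, Vutasen has h. Ordori preserves g here (none of its changes turn any other segment into g), so the proto-segment is *g.
Position 5: Ordori has m, Vutasen has n. Vutasen preserves n here (none of its changes turn any other segment into n), so the proto-segment is *n.
Verify the candidate proto-form against each daughter:
Ordori: *keginmo
  keginmo → keginmu   [vowel merger]
  keginmu → kegimmu   [nasal place assimilation]
  kegimmu (rule 3 does not apply)
  kegimmu (rule 4 does not apply)
  giving Ordori kegimmu.
Vutasen: *keginmo > kehinmo > sehinmo  (by intervocalic lenition, palatalisation)
*keginmo is the unique common source.

*keginmo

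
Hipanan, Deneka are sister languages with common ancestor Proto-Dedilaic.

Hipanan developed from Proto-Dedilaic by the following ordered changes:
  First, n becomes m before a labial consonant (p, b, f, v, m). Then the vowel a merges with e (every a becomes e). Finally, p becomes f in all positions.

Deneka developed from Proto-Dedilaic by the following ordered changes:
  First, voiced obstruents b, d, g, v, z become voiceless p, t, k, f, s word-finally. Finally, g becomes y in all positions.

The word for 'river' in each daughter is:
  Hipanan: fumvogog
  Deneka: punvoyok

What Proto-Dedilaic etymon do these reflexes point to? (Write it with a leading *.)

Position 1: Hipanan has f, Deneka has p. Taking the neighbouring segments as reconstructed: Hipanan f could go back to *p or *f; Deneka p can only go back to *p — the one source consistent with every daughter is *p.
Position 6: Hipanan has g, Deneka has y. Hipanan preserves g here (none of its changes turn any other segment into g), so the proto-segment is *g.
Position 8: Hipanan has g, Deneka has k. Hipanan preserves g here (none of its changes turn any other segment into g), so the proto-segment is *g.
Verify the candidate proto-form against each daughter:
Hipanan: *punvogog
  punvogog → pumvogog   [nasal place assimilation]
  pumvogog (rule 2 does not apply)
  pumvogog → fumvogog   [unconditioned shift]
  giving Hipanan fumvogog.
Deneka: *punvogog
  punvogog → punvogok   [final devoicing]
  punvogok → punvoyok   [unconditioned shift]
  giving Deneka punvoyok.
No other proto-form is consistent with every reflex, so the reconstruction is *punvogog.

*punvogog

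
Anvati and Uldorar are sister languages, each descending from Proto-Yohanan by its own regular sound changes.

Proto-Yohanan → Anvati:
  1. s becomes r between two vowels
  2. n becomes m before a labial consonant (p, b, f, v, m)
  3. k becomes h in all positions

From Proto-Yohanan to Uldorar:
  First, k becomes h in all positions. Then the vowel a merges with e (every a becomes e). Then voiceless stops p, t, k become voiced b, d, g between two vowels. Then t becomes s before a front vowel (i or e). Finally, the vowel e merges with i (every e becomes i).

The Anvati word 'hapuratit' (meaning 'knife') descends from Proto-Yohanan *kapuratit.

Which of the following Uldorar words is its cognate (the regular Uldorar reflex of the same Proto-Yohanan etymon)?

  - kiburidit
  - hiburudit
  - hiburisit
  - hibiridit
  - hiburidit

Uldorar: *kapuratit > hapuratit > hepuretit > heburedit > hiburidit  (by unconditioned shift, vowel merger, intervocalic voicing, vowel merger)
Among the options, 'hiburidit' alone shows every Uldorar change applied in order.

hiburidit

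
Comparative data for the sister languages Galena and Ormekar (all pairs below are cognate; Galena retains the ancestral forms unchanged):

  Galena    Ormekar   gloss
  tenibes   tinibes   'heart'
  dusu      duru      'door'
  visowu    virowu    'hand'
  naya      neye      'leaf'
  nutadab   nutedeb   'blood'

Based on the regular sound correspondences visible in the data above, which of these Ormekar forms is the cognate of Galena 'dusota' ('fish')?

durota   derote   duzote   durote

durote

visowu ~ virowu — Galena s corresponds to Ormekar r between vowels (before a back vowel).
naya ~ neye — Galena a corresponds to Ormekar e word-finally.
Applying these to Galena 'dusota':
  dusota → durota   (s→r between vowels (before a back vowel))
  durota → durote   (a→e word-finally)
So the Ormekar cognate is 'durote'.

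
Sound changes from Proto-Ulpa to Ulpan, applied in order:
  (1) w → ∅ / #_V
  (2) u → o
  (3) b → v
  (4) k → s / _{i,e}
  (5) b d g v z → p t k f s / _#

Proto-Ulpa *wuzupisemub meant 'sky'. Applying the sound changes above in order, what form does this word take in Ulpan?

Ulpan: *wuzupisemub
  wuzupisemub → uzupisemub   [glide loss]
  uzupisemub → ozopisemob   [vowel merger]
  ozopisemob → ozopisemov   [unconditioned shift]
  ozopisemov (rule 4 does not apply)
  ozopisemov → ozopisemof   [final devoicing]
  giving Ulpan ozopisemof.

ozopisemof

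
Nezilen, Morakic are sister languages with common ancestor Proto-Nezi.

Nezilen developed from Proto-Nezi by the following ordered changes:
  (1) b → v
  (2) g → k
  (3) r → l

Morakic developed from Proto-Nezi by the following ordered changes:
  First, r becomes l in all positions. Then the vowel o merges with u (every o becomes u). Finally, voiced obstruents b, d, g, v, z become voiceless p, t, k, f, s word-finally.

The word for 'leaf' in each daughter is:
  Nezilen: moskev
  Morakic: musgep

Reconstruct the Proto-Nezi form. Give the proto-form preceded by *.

*mosgeb

Position 2: Nezilen has o, Morakic has u. Nezilen preserves o here (none of its changes turn any other segment into o), so the proto-segment is *o.
Position 6: Nezilen has v, Morakic has p. Taking the neighbouring segments as reconstructed: Nezilen v could go back to *b or *v; Morakic p could go back to *p or *b — the one source consistent with every daughter is *b.
Position 4: Nezilen has k, Morakic has g. Morakic preserves g here (none of its changes turn any other segment into g), so the proto-segment is *g.
This points to *mosgeb. Verify forward in each daughter:
Nezilen: *mosgeb
  mosgeb → mosgev   [unconditioned shift]
  mosgev → moskev   [unconditioned shift]
  moskev (rule 3 does not apply)
  giving Nezilen moskev.
Morakic: start from *mosgeb.
  rule 1: no change — mosgeb
  rule 2 (vowel merger): mosgeb → musgeb
  rule 3 (final devoicing): musgeb → musgep
  ⇒ Morakic musgep
Only *mosgeb yields all of Nezilen moskev, Morakic musgep.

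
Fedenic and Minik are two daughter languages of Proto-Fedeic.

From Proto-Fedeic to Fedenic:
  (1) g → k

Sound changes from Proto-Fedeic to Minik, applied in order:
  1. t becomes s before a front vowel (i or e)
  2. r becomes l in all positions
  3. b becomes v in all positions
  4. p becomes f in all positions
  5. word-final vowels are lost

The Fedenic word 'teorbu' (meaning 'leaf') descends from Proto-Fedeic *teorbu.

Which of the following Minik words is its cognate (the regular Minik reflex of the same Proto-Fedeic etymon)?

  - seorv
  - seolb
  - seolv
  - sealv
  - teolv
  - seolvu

Minik: *teorbu > seorbu > seolbu > seolvu > seolv  (by palatalisation, unconditioned shift, unconditioned shift, apocope)
Among the options, 'seolv' alone shows every Minik change applied in order.

seolv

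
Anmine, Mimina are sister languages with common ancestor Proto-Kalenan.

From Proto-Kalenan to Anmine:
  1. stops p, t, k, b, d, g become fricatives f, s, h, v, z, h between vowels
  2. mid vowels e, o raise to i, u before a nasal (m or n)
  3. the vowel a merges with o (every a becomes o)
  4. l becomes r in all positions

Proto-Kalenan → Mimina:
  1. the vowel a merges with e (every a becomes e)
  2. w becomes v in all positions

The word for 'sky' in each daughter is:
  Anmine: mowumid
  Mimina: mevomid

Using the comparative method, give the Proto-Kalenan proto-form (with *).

*mawomid

Position 3: Anmine has w, Mimina has v. Anmine preserves w here (none of its changes turn any other segment into w), so the proto-segment is *w.
Position 4: Anmine has u, Mimina has o. Mimina preserves o here (none of its changes turn any other segment into o), so the proto-segment is *o.
Position 2: Anmine has o, Mimina has e. Taking the neighbouring segments as reconstructed: Anmine o could go back to *a or *o; Mimina e could go back to *a or *e — the one source consistent with every daughter is *a.
This points to *mawomid. Verify forward in each daughter:
Anmine: *mawomid > mawumid > mowumid  (by pre-nasal raising, vowel merger)
Mimina: *mawomid
  mawomid → mewomid   [vowel merger]
  mewomid → mevomid   [unconditioned shift]
  giving Mimina mevomid.
*mawomid is the unique common source.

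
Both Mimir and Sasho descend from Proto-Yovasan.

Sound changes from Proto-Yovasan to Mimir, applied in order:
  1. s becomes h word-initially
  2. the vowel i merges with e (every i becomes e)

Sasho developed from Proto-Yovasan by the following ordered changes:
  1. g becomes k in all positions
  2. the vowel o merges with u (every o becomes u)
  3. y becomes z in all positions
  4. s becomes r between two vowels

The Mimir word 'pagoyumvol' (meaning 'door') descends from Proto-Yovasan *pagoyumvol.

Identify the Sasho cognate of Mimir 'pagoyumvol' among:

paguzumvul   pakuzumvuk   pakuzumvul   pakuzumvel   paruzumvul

Sasho: *pagoyumvol
  pagoyumvol → pakoyumvol   [unconditioned shift]
  pakoyumvol → pakuyumvul   [vowel merger]
  pakuyumvul → pakuzumvul   [unconditioned shift]
  pakuzumvul (rule 4 does not apply)
  giving Sasho pakuzumvul.
Only 'pakuzumvul' matches the regular Sasho development of *pagoyumvol.

pakuzumvul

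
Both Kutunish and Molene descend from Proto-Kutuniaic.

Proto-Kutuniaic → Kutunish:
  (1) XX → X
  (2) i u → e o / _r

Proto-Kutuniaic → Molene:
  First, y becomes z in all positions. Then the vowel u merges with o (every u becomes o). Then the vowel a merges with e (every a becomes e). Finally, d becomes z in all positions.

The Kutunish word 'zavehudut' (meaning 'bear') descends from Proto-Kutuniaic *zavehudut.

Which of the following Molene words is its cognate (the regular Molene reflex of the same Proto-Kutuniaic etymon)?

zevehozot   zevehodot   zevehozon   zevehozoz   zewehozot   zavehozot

zevehozot

Molene: *zavehudut > zavehodot > zevehodot > zevehozot  (by vowel merger, vowel merger, unconditioned shift)
Only 'zevehozot' matches the regular Molene development of *zavehudut.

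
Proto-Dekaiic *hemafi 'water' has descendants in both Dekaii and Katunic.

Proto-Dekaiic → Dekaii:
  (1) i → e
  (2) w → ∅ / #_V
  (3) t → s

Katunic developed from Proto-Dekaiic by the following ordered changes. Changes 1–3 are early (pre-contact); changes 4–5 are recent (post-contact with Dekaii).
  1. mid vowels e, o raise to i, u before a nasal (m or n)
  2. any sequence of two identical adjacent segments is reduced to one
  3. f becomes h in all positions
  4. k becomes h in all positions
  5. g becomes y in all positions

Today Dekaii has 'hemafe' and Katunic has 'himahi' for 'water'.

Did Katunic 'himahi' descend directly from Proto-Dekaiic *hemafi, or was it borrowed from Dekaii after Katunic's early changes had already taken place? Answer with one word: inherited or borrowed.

If inherited, *hemafi would pass through all of Katunic's changes:
Katunic: *hemafi > himafi > himahi  (by pre-nasal raising, unconditioned shift)
If borrowed from Dekaii 'hemafe' after the early changes, it would undergo only the recent ones:
  rule 4 (unconditioned shift): no change (hemafe)
  rule 5 (unconditioned shift): no change (hemafe)
  ⇒ as a loan: hemafe
Katunic 'himahi' matches the inherited outcome exactly, so it is an inherited cognate, not a loan.

inherited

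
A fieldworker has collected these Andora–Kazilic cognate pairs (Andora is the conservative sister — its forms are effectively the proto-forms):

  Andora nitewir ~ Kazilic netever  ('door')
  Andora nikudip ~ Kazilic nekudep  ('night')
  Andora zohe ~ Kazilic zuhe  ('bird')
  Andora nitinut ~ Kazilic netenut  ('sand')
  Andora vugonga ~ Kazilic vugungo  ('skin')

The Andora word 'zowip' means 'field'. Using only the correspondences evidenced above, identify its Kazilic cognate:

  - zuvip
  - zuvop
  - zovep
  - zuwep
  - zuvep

zohe ~ zuhe — Andora o corresponds to Kazilic u after a consonant, before a consonant other than r, m, n, p, b, f, v.
nitewir ~ netever — Andora w corresponds to Kazilic v between vowels (before a front vowel).
nikudip ~ nekudep — Andora i corresponds to Kazilic e after a consonant, before a labial obstruent.
Applying these to Andora 'zowip':
  zowip → zuwip   (o→u after a consonant, before a consonant other than r, m, n, p, b, f, v)
  zuwip → zuvip   (w→v between vowels (before a front vowel))
  zuvip → zuvep   (i→e after a consonant, before a labial obstruent)
So the Kazilic cognate is 'zuvep'.

zuvep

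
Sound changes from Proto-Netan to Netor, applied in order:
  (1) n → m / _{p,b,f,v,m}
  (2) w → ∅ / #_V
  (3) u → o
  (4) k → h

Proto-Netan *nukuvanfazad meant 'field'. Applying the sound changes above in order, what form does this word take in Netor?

Netor: start from *nukuvanfazad.
  rule 1 (nasal place assimilation): nukuvanfazad → nukuvamfazad
  rule 2: no change — nukuvamfazad
  rule 3 (vowel merger): nukuvamfazad → nokovamfazad
  rule 4 (unconditioned shift): nokovamfazad → nohovamfazad
  ⇒ Netor nohovamfazad

nohovamfazad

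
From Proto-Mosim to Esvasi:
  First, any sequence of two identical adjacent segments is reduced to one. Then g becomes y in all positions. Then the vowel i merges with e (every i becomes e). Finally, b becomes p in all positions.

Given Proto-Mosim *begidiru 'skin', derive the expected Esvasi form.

peyederu

Esvasi: *begidiru
  begidiru (rule 1 does not apply)
  begidiru → beyidiru   [unconditioned shift]
  beyidiru → beyederu   [vowel merger]
  beyederu → peyederu   [unconditioned shift]
  giving Esvasi peyederu.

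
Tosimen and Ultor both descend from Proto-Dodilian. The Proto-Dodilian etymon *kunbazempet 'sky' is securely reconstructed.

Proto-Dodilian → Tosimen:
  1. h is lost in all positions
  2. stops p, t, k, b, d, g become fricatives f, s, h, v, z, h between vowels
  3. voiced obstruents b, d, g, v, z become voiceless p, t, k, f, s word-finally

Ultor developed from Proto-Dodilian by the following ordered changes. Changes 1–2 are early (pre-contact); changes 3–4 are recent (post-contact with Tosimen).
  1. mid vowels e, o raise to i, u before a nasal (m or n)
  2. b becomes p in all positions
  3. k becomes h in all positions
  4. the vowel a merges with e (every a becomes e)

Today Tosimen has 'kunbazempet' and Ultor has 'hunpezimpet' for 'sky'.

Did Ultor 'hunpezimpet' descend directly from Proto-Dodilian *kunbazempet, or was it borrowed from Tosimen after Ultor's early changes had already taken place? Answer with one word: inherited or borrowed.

If inherited, *kunbazempet would pass through all of Ultor's changes:
Ultor: *kunbazempet > kunbazimpet > kunpazimpet > hunpazimpet > hunpezimpet  (by pre-nasal raising, unconditioned shift, unconditioned shift, vowel merger)
If borrowed from Tosimen 'kunbazempet' after the early changes, it would undergo only the recent ones:
  rule 3 (unconditioned shift): kunbazempet → hunbazempet
  rule 4 (vowel merger): hunbazempet → hunbezempet
  ⇒ as a loan: hunbezempet
Ultor 'hunpezimpet' matches the inherited outcome exactly, so it is an inherited cognate, not a loan.

inherited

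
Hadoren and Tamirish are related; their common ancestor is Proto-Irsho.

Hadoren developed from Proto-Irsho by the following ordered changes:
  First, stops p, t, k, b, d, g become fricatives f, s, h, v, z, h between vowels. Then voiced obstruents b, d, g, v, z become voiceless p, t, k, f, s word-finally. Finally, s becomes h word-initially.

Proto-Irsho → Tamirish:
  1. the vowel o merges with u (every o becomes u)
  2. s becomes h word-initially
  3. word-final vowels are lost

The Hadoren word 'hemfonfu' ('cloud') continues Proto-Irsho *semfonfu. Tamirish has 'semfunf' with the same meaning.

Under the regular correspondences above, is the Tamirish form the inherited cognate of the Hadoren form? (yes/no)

Derive the expected Tamirish reflex of *semfonfu:
Tamirish: *semfonfu
  semfonfu → semfunfu   [vowel merger]
  semfunfu → hemfunfu   [debuccalisation]
  hemfunfu → hemfunf   [apocope]
  giving Tamirish hemfunf.
The regular Tamirish reflex would be 'hemfunf', but the attested form is 'semfunf'. The correspondence is irregular, so they are not cognates (the Tamirish form has a different source).

no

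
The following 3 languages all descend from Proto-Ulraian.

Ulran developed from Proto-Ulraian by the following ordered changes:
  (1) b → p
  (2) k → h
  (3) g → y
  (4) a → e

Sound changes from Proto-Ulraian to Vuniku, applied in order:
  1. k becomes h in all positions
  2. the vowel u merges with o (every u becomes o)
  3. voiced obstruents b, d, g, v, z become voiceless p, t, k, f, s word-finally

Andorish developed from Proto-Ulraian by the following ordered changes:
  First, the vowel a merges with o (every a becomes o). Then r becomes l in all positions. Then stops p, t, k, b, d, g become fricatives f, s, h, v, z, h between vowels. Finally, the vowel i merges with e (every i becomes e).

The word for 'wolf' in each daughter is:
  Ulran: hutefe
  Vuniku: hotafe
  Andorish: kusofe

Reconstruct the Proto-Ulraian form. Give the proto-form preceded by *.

Position 4: Ulran has e, Vuniku has a, Andorish has o. Vuniku preserves a here (none of its changes turn any other segment into a), so the proto-segment is *a.
Position 3: Ulran has t, Vuniku has t, Andorish has s. Ulran preserves t here (none of its changes turn any other segment into t), so the proto-segment is *t.
Position 2: Ulran has u, Vuniku has o, Andorish has u. Ulran preserves u here (none of its changes turn any other segment into u), so the proto-segment is *u.
Verify the candidate proto-form against each daughter:
Ulran: *kutafe
  kutafe (rule 1 does not apply)
  kutafe → hutafe   [unconditioned shift]
  hutafe (rule 3 does not apply)
  hutafe → hutefe   [vowel merger]
  giving Ulran hutefe.
Vuniku: *kutafe
  kutafe → hutafe   [unconditioned shift]
  hutafe → hotafe   [vowel merger]
  hotafe (rule 3 does not apply)
  giving Vuniku hotafe.
Andorish: start from *kutafe.
  rule 1 (vowel merger): kutafe → kutofe
  rule 2: no change — kutofe
  rule 3 (intervocalic lenition): kutofe → kusofe
  rule 4: no change — kusofe
  ⇒ Andorish kusofe
Only *kutafe yields all of Ulran hutefe, Vuniku hotafe, Andorish kusofe.

*kutafe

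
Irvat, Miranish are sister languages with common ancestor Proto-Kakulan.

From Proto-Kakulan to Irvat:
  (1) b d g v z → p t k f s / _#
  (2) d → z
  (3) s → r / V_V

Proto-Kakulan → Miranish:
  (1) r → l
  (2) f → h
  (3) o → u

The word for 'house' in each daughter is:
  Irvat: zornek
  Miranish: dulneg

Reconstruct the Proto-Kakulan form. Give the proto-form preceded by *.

*dorneg

Position 1: Irvat has z, Miranish has d. Miranish preserves d here (none of its changes turn any other segment into d), so the proto-segment is *d.
Position 6: Irvat has k, Miranish has g. Miranish preserves g here (none of its changes turn any other segment into g), so the proto-segment is *g.
Continuing position by position gives *dorneg; check it forward:
Irvat: *dorneg
  dorneg → dornek   [final devoicing]
  dornek → zornek   [unconditioned shift]
  zornek (rule 3 does not apply)
  giving Irvat zornek.
Miranish: *dorneg > dolneg > dulneg  (by unconditioned shift, vowel merger)
No other proto-form is consistent with every reflex, so the reconstruction is *dorneg.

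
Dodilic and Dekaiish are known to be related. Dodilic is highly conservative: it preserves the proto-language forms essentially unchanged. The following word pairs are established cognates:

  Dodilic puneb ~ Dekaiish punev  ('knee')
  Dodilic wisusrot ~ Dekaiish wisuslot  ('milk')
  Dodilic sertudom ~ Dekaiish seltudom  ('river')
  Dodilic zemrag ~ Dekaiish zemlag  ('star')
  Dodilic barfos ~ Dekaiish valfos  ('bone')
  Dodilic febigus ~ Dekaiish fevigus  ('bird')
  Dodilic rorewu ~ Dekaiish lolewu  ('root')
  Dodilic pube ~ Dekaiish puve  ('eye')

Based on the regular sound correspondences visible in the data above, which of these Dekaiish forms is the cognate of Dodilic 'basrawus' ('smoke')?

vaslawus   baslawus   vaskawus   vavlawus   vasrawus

barfos ~ valfos — Dodilic b corresponds to Dekaiish v word-initially before a back vowel.
zemrag ~ zemlag — Dodilic r corresponds to Dekaiish l after a consonant, before a back vowel.
Applying these to Dodilic 'basrawus':
  basrawus → vasrawus   (b→v word-initially before a back vowel)
  vasrawus → vaslawus   (r→l after a consonant, before a back vowel)
So the Dekaiish cognate is 'vaslawus'.

vaslawus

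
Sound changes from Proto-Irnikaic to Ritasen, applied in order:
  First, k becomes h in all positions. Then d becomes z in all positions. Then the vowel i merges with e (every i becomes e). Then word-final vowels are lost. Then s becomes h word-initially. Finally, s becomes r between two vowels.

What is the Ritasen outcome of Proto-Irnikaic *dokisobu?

zoherob

Ritasen: start from *dokisobu.
  rule 1 (unconditioned shift): dokisobu → dohisobu
  rule 2 (unconditioned shift): dohisobu → zohisobu
  rule 3 (vowel merger): zohisobu → zohesobu
  rule 4 (apocope): zohesobu → zohesob
  rule 5: no change — zohesob
  rule 6 (rhotacism): zohesob → zoherob
  ⇒ Ritasen zoherob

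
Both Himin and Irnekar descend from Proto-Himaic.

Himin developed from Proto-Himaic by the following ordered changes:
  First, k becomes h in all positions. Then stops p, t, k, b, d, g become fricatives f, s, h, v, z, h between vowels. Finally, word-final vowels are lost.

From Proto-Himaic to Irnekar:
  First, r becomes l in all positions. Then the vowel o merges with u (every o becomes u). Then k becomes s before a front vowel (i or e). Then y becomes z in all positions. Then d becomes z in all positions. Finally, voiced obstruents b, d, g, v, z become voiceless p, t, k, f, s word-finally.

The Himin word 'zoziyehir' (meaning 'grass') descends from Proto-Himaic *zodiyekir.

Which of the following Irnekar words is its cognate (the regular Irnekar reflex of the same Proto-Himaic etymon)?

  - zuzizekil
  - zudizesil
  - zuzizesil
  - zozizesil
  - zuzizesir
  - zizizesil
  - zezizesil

zuzizesil

Irnekar: start from *zodiyekir.
  rule 1 (unconditioned shift): zodiyekir → zodiyekil
  rule 2 (vowel merger): zodiyekil → zudiyekil
  rule 3 (palatalisation): zudiyekil → zudiyesil
  rule 4 (unconditioned shift): zudiyesil → zudizesil
  rule 5 (unconditioned shift): zudizesil → zuzizesil
  rule 6: no change — zuzizesil
  ⇒ Irnekar zuzizesil
Only 'zuzizesil' matches the regular Irnekar development of *zodiyekir.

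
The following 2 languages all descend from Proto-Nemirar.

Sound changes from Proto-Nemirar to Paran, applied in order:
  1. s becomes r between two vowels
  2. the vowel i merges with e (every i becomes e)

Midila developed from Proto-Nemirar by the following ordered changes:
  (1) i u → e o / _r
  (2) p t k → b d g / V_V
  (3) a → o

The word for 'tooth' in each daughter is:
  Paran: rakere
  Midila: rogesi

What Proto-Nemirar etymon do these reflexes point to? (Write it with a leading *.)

Position 3: Paran has k, Midila has g. Paran preserves k here (none of its changes turn any other segment into k), so the proto-segment is *k.
Position 5: Paran has r, Midila has s. Midila preserves s here (none of its changes turn any other segment into s), so the proto-segment is *s.
This points to *rakesi. Verify forward in each daughter:
Paran: *rakesi > rakeri > rakere  (by rhotacism, vowel merger)
Midila: *rakesi
  rakesi (rule 1 does not apply)
  rakesi → ragesi   [intervocalic voicing]
  ragesi → rogesi   [vowel merger]
  giving Midila rogesi.
Only *rakesi yields all of Paran rakere, Midila rogesi.

*rakesi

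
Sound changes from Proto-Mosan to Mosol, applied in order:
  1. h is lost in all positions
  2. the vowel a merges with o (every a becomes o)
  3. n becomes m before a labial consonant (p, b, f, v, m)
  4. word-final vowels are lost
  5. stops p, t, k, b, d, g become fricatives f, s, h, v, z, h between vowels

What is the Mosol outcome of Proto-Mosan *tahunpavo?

toumpov

Mosol: *tahunpavo > taunpavo > tounpovo > toumpovo > toumpov  (by h-loss, vowel merger, nasal place assimilation, apocope)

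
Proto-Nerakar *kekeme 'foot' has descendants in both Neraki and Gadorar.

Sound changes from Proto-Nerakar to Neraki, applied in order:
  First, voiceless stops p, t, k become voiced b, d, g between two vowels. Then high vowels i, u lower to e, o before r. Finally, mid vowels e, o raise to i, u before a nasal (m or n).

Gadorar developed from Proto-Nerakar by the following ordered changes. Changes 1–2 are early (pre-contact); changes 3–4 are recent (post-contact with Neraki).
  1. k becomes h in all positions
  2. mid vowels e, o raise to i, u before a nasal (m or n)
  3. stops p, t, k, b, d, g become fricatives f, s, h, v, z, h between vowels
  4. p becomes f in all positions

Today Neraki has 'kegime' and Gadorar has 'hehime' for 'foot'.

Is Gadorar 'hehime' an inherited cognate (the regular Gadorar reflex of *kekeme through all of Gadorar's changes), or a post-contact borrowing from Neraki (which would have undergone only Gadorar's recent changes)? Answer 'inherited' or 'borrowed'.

inherited

If inherited, *kekeme would pass through all of Gadorar's changes:
Gadorar: *kekeme
  kekeme → heheme   [unconditioned shift]
  heheme → hehime   [pre-nasal raising]
  hehime (rule 3 does not apply)
  hehime (rule 4 does not apply)
  giving Gadorar hehime.
If borrowed from Neraki 'kegime' after the early changes, it would undergo only the recent ones:
  rule 3 (intervocalic lenition): kegime → kehime
  rule 4 (unconditioned shift): no change (kehime)
  ⇒ as a loan: kehime
Gadorar 'hehime' matches the inherited outcome exactly, so it is an inherited cognate, not a loan.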